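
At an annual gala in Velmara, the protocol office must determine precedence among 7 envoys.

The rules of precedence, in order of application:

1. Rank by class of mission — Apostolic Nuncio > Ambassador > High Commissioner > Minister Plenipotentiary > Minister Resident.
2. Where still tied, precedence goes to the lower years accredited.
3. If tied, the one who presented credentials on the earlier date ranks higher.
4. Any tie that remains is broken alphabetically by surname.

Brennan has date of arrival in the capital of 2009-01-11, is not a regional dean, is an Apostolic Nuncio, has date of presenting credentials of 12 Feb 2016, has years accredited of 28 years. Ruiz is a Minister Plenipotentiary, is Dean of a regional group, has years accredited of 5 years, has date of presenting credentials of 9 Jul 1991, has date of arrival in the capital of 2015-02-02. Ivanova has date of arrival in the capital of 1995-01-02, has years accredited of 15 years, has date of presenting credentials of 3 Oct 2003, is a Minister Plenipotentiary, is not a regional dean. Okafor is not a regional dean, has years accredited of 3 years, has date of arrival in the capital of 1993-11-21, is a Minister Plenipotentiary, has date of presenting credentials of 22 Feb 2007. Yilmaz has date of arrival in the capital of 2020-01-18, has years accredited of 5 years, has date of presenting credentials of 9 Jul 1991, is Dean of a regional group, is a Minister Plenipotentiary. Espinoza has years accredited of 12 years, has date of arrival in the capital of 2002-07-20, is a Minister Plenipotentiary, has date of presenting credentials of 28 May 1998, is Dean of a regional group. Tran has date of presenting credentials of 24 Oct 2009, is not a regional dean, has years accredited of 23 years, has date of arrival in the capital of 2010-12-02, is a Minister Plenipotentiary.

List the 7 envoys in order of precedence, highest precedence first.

By class of mission: Brennan (Apostolic Nuncio); then Okafor, Ruiz, Yilmaz, Espinoza, Ivanova and Tran (Minister Plenipotentiary).
Among Okafor, Ruiz, Yilmaz, Espinoza, Ivanova and Tran, by years accredited (lower first): Okafor (3 years) before Ruiz and Yilmaz (5 years) before Espinoza (12 years) before Ivanova (15 years) before Tran (23 years).
Ruiz and Yilmaz both have date of presenting credentials 9 Jul 1991, so the next rule applies.
Among Ruiz and Yilmaz, alphabetically by surname: Ruiz before Yilmaz.
Full order: Brennan, Okafor, Ruiz, Yilmaz, Espinoza, Ivanova, Tran.

Brennan, Okafor, Ruiz, Yilmaz, Espinoza, Ivanova, Tran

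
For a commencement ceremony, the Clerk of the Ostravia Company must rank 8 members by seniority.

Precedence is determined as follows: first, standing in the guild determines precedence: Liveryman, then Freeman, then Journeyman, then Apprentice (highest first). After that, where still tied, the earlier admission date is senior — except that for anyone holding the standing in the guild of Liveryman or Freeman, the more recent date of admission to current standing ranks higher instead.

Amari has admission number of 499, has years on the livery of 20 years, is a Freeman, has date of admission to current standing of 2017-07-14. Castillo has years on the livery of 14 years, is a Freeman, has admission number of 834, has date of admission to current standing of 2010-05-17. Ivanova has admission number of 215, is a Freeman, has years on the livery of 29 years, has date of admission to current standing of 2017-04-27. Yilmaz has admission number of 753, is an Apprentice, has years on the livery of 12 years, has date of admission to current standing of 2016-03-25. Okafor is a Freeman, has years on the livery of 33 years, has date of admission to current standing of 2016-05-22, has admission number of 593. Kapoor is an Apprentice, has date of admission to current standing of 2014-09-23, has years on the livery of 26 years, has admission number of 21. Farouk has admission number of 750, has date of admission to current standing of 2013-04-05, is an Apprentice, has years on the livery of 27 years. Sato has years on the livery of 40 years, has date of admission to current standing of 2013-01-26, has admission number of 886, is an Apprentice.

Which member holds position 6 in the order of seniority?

Farouk

By standing in the guild: Amari, Ivanova, Okafor and Castillo (Freeman); then Sato, Farouk, Kapoor and Yilmaz (Apprentice).
Among Amari, Ivanova, Okafor and Castillo, by date of admission to current standing (later first) (reversed rule for this group): Amari (2017-07-14) before Ivanova (2017-04-27) before Okafor (2016-05-22) before Castillo (2010-05-17).
Among Sato, Farouk, Kapoor and Yilmaz, by date of admission to current standing (earlier first): Sato (2013-01-26) before Farouk (2013-04-05) before Kapoor (2014-09-23) before Yilmaz (2016-03-25).
Order: Amari, Ivanova, Okafor, Castillo, Sato, Farouk, Kapoor, Yilmaz.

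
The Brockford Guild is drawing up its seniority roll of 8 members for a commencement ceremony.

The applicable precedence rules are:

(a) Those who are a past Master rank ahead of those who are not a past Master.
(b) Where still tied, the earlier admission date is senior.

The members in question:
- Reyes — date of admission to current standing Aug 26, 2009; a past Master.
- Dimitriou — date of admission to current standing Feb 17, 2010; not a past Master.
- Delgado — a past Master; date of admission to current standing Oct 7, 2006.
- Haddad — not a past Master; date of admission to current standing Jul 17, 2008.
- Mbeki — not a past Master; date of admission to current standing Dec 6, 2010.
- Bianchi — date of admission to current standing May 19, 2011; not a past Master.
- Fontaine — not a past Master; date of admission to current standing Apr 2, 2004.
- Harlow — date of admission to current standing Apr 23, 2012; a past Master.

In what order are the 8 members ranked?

Delgado, Reyes, Harlow, Fontaine, Haddad, Dimitriou, Mbeki, Bianchi

By the first rule: Delgado, Reyes and Harlow (each a past Master); then Fontaine, Haddad, Dimitriou, Mbeki and Bianchi (each not a past Master).
Among Delgado, Reyes and Harlow, by date of admission to current standing (earlier first): Delgado (Oct 7, 2006) before Reyes (Aug 26, 2009) before Harlow (Apr 23, 2012).
Among Fontaine, Haddad, Dimitriou, Mbeki and Bianchi, by date of admission to current standing (earlier first): Fontaine (Apr 2, 2004) before Haddad (Jul 17, 2008) before Dimitriou (Feb 17, 2010) before Mbeki (Dec 6, 2010) before Bianchi (May 19, 2011).
Full order: Delgado, Reyes, Harlow, Fontaine, Haddad, Dimitriou, Mbeki, Bianchi.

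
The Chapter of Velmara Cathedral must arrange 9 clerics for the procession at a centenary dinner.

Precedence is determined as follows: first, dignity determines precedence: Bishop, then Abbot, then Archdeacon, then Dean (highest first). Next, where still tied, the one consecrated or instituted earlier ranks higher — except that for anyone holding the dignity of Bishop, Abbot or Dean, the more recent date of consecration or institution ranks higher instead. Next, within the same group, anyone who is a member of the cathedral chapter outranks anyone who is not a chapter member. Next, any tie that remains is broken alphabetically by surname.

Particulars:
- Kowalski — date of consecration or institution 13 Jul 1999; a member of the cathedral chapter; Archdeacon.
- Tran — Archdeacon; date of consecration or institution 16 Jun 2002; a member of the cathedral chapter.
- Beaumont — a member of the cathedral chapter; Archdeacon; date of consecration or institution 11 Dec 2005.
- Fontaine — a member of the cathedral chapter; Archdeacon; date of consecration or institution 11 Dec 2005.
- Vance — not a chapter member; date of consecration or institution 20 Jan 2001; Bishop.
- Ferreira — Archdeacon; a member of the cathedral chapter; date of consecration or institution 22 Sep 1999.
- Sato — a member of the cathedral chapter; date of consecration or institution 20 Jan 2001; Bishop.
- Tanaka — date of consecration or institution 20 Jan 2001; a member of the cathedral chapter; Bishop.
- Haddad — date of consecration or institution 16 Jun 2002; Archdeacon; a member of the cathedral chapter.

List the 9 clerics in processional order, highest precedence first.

By dignity: Sato, Tanaka and Vance (Bishop); then Kowalski, Ferreira, Haddad, Tran, Beaumont and Fontaine (Archdeacon).
Sato, Tanaka and Vance all have date of consecration or institution 20 Jan 2001, so the next rule applies.
Among Sato, Tanaka and Vance, a member of the cathedral chapter before not a chapter member: Sato and Tanaka (a member of the cathedral chapter) before Vance (not a chapter member).
Among Sato and Tanaka, alphabetically by surname: Sato before Tanaka.
Among Kowalski, Ferreira, Haddad, Tran, Beaumont and Fontaine, by date of consecration or institution (earlier first): Kowalski (13 Jul 1999) before Ferreira (22 Sep 1999) before Haddad and Tran (16 Jun 2002) before Beaumont and Fontaine (11 Dec 2005).
Haddad and Tran are each a member of the cathedral chapter, so the next rule applies.
Among Haddad and Tran, alphabetically by surname: Haddad before Tran.
Beaumont and Fontaine are each a member of the cathedral chapter, so the next rule applies.
Among Beaumont and Fontaine, alphabetically by surname: Beaumont before Fontaine.
Full order: Sato, Tanaka, Vance, Kowalski, Ferreira, Haddad, Tran, Beaumont, Fontaine.

Sato, Tanaka, Vance, Kowalski, Ferreira, Haddad, Tran, Beaumont, Fontaine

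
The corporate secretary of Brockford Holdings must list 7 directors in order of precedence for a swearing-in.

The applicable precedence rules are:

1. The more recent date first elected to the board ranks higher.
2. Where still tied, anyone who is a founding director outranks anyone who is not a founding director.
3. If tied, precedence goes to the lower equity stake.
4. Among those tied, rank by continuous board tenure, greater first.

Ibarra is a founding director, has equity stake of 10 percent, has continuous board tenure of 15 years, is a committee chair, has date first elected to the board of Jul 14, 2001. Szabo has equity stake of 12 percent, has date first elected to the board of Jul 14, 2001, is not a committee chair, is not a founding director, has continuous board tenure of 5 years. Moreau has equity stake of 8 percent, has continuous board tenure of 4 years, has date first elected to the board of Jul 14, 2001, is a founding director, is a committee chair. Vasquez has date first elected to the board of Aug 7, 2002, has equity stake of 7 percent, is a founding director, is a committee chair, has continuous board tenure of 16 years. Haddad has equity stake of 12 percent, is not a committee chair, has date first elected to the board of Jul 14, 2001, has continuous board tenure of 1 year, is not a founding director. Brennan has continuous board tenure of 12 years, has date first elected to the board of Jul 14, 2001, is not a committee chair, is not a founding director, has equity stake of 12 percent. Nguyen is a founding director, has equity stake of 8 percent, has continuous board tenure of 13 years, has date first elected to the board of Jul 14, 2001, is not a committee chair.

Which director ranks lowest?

By date first elected to the board (later first): Vasquez (Aug 7, 2002); then Nguyen, Moreau, Ibarra, Brennan, Szabo and Haddad (each Jul 14, 2001).
Among Nguyen, Moreau, Ibarra, Brennan, Szabo and Haddad, a founding director before not a founding director: Nguyen, Moreau and Ibarra (a founding director) before Brennan, Szabo and Haddad (not a founding director).
Among Nguyen, Moreau and Ibarra, by equity stake (lower first): Nguyen and Moreau (8 percent) before Ibarra (10 percent).
Among Nguyen and Moreau, by continuous board tenure (higher first): Nguyen (13 years) before Moreau (4 years).
Brennan, Szabo and Haddad all have equity stake 12 percent, so the next rule applies.
Among Brennan, Szabo and Haddad, by continuous board tenure (higher first): Brennan (12 years) before Szabo (5 years) before Haddad (1 year).
Order: Vasquez, Nguyen, Moreau, Ibarra, Brennan, Szabo, Haddad.

Haddad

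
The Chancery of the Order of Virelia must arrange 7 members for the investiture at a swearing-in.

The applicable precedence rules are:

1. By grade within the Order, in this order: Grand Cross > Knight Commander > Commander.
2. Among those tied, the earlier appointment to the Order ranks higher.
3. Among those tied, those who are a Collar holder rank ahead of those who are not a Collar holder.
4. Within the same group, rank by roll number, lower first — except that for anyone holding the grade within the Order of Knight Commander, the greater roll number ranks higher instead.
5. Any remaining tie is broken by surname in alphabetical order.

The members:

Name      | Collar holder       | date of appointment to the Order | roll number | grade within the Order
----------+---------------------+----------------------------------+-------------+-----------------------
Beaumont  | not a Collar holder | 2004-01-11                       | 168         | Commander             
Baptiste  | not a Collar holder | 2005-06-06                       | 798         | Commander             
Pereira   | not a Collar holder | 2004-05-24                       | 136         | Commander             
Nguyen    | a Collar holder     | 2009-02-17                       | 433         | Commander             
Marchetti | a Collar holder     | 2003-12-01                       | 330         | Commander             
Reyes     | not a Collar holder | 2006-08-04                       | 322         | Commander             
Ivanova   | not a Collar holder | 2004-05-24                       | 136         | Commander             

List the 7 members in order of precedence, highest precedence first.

By grade within the Order: Marchetti, Beaumont, Ivanova, Pereira, Baptiste, Reyes and Nguyen (Commander).
Among Marchetti, Beaumont, Ivanova, Pereira, Baptiste, Reyes and Nguyen, by date of appointment to the Order (earlier first): Marchetti (2003-12-01) before Beaumont (2004-01-11) before Ivanova and Pereira (2004-05-24) before Baptiste (2005-06-06) before Reyes (2006-08-04) before Nguyen (2009-02-17).
Ivanova and Pereira are each not a Collar holder, so the next rule applies.
Ivanova and Pereira both have roll number 136, so the next rule applies.
Among Ivanova and Pereira, alphabetically by surname: Ivanova before Pereira.
Full order: Marchetti, Beaumont, Ivanova, Pereira, Baptiste, Reyes, Nguyen.

Marchetti, Beaumont, Ivanova, Pereira, Baptiste, Reyes, Nguyen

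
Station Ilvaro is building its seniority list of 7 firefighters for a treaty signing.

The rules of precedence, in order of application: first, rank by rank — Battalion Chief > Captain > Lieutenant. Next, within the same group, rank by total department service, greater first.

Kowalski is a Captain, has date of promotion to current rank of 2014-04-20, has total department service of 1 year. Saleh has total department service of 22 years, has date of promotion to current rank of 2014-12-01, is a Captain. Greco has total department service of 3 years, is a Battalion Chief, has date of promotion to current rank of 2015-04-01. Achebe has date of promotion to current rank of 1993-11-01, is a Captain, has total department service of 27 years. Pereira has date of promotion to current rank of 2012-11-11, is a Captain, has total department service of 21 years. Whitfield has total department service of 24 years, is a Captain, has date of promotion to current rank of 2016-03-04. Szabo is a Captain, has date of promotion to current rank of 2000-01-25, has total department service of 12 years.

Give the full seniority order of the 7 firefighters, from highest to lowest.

Greco, Achebe, Whitfield, Saleh, Pereira, Szabo, Kowalski

By rank: Greco (Battalion Chief); then Achebe, Whitfield, Saleh, Pereira, Szabo and Kowalski (Captain).
Among Achebe, Whitfield, Saleh, Pereira, Szabo and Kowalski, by total department service (higher first): Achebe (27 years) before Whitfield (24 years) before Saleh (22 years) before Pereira (21 years) before Szabo (12 years) before Kowalski (1 year).
Full order: Greco, Achebe, Whitfield, Saleh, Pereira, Szabo, Kowalski.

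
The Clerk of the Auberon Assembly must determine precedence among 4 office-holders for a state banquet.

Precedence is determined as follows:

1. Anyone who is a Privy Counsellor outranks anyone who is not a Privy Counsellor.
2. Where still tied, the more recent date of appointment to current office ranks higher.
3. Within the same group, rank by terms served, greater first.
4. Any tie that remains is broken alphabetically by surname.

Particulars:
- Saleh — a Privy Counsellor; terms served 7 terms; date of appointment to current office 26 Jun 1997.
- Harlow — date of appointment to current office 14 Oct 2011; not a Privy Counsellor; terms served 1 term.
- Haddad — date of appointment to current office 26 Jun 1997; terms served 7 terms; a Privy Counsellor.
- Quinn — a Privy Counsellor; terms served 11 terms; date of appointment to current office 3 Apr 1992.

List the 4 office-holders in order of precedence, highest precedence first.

Haddad, Saleh, Quinn, Harlow

By the first rule: Haddad, Saleh and Quinn (each a Privy Counsellor); then Harlow (not a Privy Counsellor).
Among Haddad, Saleh and Quinn, by date of appointment to current office (later first): Haddad and Saleh (26 Jun 1997) before Quinn (3 Apr 1992).
Haddad and Saleh both have terms served 7 terms, so the next rule applies.
Among Haddad and Saleh, alphabetically by surname: Haddad before Saleh.
Full order: Haddad, Saleh, Quinn, Harlow.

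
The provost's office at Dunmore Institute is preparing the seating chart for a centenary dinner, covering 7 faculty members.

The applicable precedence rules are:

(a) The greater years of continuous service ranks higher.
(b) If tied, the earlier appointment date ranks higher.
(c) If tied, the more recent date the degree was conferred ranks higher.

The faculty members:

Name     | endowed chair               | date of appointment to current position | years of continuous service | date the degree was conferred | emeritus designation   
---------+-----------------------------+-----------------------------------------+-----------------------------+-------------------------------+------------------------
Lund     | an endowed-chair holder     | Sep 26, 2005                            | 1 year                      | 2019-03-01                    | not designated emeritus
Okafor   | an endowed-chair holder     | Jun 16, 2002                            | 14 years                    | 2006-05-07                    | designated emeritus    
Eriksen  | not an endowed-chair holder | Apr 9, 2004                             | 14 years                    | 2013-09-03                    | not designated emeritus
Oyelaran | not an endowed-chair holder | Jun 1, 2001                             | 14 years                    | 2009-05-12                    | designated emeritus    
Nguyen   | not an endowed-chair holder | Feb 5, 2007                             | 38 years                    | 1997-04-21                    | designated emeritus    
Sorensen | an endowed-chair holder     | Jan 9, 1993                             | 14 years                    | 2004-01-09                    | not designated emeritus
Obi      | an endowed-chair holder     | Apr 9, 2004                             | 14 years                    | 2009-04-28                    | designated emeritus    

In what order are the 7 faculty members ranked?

Nguyen, Sorensen, Oyelaran, Okafor, Eriksen, Obi, Lund

By years of continuous service (higher first): Nguyen (38 years); then Sorensen, Oyelaran, Okafor, Eriksen and Obi (each 14 years); then Lund (1 year).
Among Sorensen, Oyelaran, Okafor, Eriksen and Obi, by date of appointment to current position (earlier first): Sorensen (Jan 9, 1993) before Oyelaran (Jun 1, 2001) before Okafor (Jun 16, 2002) before Eriksen and Obi (Apr 9, 2004).
Among Eriksen and Obi, by date the degree was conferred (later first): Eriksen (2013-09-03) before Obi (2009-04-28).
Full order: Nguyen, Sorensen, Oyelaran, Okafor, Eriksen, Obi, Lund.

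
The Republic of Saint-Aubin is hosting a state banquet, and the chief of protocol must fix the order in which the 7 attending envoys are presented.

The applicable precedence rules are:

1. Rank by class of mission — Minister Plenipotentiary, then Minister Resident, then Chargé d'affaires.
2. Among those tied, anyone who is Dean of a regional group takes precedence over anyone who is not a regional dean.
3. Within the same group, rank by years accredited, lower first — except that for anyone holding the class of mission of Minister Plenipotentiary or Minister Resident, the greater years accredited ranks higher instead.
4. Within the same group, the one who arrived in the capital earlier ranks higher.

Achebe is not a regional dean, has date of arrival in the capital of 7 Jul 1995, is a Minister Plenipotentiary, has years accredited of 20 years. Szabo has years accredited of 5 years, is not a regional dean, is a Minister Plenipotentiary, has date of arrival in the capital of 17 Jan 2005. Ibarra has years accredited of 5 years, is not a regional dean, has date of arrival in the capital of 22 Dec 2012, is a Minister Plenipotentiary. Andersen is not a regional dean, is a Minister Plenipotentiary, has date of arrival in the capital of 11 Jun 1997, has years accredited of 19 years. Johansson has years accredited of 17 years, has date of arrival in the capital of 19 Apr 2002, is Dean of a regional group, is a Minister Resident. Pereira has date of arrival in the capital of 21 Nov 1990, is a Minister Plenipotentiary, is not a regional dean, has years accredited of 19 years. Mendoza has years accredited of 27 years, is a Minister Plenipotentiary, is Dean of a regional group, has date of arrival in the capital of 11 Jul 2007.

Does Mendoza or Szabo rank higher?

Mendoza

By class of mission: Mendoza, Achebe, Pereira, Andersen, Szabo and Ibarra (Minister Plenipotentiary); then Johansson (Minister Resident).
Among Mendoza, Achebe, Pereira, Andersen, Szabo and Ibarra, Dean of a regional group before not a regional dean: Mendoza (Dean of a regional group) before Achebe, Pereira, Andersen, Szabo and Ibarra (not a regional dean).
Among Achebe, Pereira, Andersen, Szabo and Ibarra, by years accredited (higher first) (reversed rule for this group): Achebe (20 years) before Pereira and Andersen (19 years) before Szabo and Ibarra (5 years).
Among Pereira and Andersen, by date of arrival in the capital (earlier first): Pereira (21 Nov 1990) before Andersen (11 Jun 1997).
Among Szabo and Ibarra, by date of arrival in the capital (earlier first): Szabo (17 Jan 2005) before Ibarra (22 Dec 2012).
So Mendoza takes precedence.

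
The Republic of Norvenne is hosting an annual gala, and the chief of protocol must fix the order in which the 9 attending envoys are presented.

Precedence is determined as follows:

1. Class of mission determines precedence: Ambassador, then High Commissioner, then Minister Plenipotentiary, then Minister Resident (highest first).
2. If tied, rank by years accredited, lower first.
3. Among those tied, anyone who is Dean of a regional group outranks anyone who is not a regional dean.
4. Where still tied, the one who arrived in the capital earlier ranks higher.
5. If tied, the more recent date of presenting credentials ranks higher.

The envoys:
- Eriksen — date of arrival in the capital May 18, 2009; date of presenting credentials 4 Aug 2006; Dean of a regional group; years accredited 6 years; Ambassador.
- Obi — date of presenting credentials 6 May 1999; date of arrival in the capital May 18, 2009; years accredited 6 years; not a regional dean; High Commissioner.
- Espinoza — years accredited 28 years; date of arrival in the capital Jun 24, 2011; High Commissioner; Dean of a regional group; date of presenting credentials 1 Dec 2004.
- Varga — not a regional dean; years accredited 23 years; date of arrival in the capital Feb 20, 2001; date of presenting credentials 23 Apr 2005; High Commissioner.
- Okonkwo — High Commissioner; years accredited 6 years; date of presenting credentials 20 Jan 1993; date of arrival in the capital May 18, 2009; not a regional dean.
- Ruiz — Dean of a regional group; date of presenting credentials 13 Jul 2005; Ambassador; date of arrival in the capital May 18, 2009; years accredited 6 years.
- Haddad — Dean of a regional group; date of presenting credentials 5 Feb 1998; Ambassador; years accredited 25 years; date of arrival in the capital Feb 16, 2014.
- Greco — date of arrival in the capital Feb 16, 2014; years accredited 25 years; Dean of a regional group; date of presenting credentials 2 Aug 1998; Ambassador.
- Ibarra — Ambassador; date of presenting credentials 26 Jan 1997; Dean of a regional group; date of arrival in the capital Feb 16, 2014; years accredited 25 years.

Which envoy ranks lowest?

By class of mission: Eriksen, Ruiz, Greco, Haddad and Ibarra (Ambassador); then Obi, Okonkwo, Varga and Espinoza (High Commissioner).
Among Eriksen, Ruiz, Greco, Haddad and Ibarra, by years accredited (lower first): Eriksen and Ruiz (6 years) before Greco, Haddad and Ibarra (25 years).
Eriksen and Ruiz are each Dean of a regional group, so the next rule applies.
Eriksen and Ruiz both have date of arrival in the capital May 18, 2009, so the next rule applies.
Among Eriksen and Ruiz, by date of presenting credentials (later first): Eriksen (4 Aug 2006) before Ruiz (13 Jul 2005).
Greco, Haddad and Ibarra are each Dean of a regional group, so the next rule applies.
Greco, Haddad and Ibarra all have date of arrival in the capital Feb 16, 2014, so the next rule applies.
Among Greco, Haddad and Ibarra, by date of presenting credentials (later first): Greco (2 Aug 1998) before Haddad (5 Feb 1998) before Ibarra (26 Jan 1997).
Among Obi, Okonkwo, Varga and Espinoza, by years accredited (lower first): Obi and Okonkwo (6 years) before Varga (23 years) before Espinoza (28 years).
Obi and Okonkwo are each not a regional dean, so the next rule applies.
Obi and Okonkwo both have date of arrival in the capital May 18, 2009, so the next rule applies.
Among Obi and Okonkwo, by date of presenting credentials (later first): Obi (6 May 1999) before Okonkwo (20 Jan 1993).
Order: Eriksen, Ruiz, Greco, Haddad, Ibarra, Obi, Okonkwo, Varga, Espinoza.

Espinoza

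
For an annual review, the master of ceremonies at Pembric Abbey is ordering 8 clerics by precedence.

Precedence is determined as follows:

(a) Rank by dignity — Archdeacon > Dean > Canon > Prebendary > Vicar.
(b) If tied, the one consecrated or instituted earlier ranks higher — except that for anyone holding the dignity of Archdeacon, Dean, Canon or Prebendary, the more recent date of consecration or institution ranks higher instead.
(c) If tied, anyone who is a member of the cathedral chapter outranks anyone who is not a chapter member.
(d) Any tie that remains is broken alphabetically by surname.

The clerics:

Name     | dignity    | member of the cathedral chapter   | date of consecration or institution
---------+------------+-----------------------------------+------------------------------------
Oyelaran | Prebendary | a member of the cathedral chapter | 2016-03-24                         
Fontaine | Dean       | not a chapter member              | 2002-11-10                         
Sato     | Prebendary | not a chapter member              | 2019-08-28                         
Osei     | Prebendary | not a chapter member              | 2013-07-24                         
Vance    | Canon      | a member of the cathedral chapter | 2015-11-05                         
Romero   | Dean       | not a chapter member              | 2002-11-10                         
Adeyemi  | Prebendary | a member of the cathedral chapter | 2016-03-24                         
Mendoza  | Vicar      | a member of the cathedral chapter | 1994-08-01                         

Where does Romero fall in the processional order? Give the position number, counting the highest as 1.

By dignity: Fontaine and Romero (Dean); then Vance (Canon); then Sato, Adeyemi, Oyelaran and Osei (Prebendary); then Mendoza (Vicar).
Fontaine and Romero both have date of consecration or institution 2002-11-10, so the next rule applies.
Fontaine and Romero are each not a chapter member, so the next rule applies.
Among Fontaine and Romero, alphabetically by surname: Fontaine before Romero.
Among Sato, Adeyemi, Oyelaran and Osei, by date of consecration or institution (later first) (reversed rule for this group): Sato (2019-08-28) before Adeyemi and Oyelaran (2016-03-24) before Osei (2013-07-24).
Adeyemi and Oyelaran are each a member of the cathedral chapter, so the next rule applies.
Among Adeyemi and Oyelaran, alphabetically by surname: Adeyemi before Oyelaran.
Order: Fontaine, Romero, Vance, Sato, Adeyemi, Oyelaran, Osei, Mendoza. So position 2.

2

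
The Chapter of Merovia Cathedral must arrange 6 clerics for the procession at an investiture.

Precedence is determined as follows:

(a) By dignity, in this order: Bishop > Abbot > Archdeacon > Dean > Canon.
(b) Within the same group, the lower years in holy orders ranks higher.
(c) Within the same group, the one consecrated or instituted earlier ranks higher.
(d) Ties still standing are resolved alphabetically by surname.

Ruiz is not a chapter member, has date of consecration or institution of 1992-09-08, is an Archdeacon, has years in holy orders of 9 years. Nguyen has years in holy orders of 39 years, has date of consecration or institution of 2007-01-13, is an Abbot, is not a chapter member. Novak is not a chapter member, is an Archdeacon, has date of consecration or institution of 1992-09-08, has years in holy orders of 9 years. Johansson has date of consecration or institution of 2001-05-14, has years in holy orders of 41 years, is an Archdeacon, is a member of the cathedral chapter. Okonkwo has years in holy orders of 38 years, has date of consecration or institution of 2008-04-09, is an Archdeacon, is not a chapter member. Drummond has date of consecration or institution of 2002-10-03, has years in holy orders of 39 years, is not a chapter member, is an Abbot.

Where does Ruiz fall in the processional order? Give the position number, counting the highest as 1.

4

By dignity: Drummond and Nguyen (Abbot); then Novak, Ruiz, Okonkwo and Johansson (Archdeacon).
Drummond and Nguyen both have years in holy orders 39 years, so the next rule applies.
Among Drummond and Nguyen, by date of consecration or institution (earlier first): Drummond (2002-10-03) before Nguyen (2007-01-13).
Among Novak, Ruiz, Okonkwo and Johansson, by years in holy orders (lower first): Novak and Ruiz (9 years) before Okonkwo (38 years) before Johansson (41 years).
Novak and Ruiz both have date of consecration or institution 1992-09-08, so the next rule applies.
Among Novak and Ruiz, alphabetically by surname: Novak before Ruiz.
Order: Drummond, Nguyen, Novak, Ruiz, Okonkwo, Johansson. So position 4.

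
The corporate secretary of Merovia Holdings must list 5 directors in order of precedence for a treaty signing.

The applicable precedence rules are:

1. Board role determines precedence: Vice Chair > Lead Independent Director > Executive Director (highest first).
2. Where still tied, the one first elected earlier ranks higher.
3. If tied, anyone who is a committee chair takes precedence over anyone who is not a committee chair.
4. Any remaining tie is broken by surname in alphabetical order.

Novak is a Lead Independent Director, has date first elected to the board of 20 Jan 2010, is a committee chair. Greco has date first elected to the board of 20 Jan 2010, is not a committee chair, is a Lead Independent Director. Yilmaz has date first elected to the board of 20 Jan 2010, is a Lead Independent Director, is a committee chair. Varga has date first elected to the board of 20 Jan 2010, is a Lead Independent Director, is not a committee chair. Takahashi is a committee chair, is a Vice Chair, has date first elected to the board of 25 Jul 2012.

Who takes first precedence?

By board role: Takahashi (Vice Chair); then Novak, Yilmaz, Greco and Varga (Lead Independent Director).
Novak, Yilmaz, Greco and Varga all have date first elected to the board 20 Jan 2010, so the next rule applies.
Among Novak, Yilmaz, Greco and Varga, a committee chair before not a committee chair: Novak and Yilmaz (a committee chair) before Greco and Varga (not a committee chair).
Among Novak and Yilmaz, alphabetically by surname: Novak before Yilmaz.
Among Greco and Varga, alphabetically by surname: Greco before Varga.
Order: Takahashi, Novak, Yilmaz, Greco, Varga.

Takahashi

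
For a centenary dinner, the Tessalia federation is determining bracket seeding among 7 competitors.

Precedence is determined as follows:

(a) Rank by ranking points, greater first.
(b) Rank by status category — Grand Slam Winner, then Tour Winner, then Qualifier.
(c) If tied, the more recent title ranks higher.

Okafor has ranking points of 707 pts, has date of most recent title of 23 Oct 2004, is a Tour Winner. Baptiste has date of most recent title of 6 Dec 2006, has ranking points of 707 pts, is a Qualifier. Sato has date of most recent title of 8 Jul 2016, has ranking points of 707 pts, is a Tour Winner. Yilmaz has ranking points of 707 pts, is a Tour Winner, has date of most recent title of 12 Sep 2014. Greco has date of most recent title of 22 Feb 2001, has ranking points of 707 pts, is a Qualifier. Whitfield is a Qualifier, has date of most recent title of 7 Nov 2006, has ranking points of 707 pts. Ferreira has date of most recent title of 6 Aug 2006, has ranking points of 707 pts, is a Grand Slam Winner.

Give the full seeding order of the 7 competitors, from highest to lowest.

By ranking points (higher first): Ferreira, Sato, Yilmaz, Okafor, Baptiste, Whitfield and Greco (each 707 pts).
Among Ferreira, Sato, Yilmaz, Okafor, Baptiste, Whitfield and Greco, by status category: Ferreira (Grand Slam Winner) before Sato, Yilmaz and Okafor (Tour Winner) before Baptiste, Whitfield and Greco (Qualifier).
Among Sato, Yilmaz and Okafor, by date of most recent title (later first): Sato (8 Jul 2016) before Yilmaz (12 Sep 2014) before Okafor (23 Oct 2004).
Among Baptiste, Whitfield and Greco, by date of most recent title (later first): Baptiste (6 Dec 2006) before Whitfield (7 Nov 2006) before Greco (22 Feb 2001).
Full order: Ferreira, Sato, Yilmaz, Okafor, Baptiste, Whitfield, Greco.

Ferreira, Sato, Yilmaz, Okafor, Baptiste, Whitfield, Greco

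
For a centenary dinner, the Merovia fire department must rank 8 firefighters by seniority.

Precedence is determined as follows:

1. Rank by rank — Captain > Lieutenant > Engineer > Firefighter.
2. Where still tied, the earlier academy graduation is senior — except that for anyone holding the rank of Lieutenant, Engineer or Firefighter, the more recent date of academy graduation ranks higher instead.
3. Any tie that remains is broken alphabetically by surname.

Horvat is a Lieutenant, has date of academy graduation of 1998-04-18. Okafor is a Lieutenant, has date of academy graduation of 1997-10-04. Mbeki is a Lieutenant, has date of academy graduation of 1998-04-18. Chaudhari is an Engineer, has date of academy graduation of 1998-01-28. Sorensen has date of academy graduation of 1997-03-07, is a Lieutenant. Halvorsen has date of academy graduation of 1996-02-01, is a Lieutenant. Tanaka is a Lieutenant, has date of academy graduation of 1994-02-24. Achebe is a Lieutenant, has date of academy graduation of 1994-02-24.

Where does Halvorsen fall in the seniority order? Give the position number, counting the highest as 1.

By rank: Horvat, Mbeki, Okafor, Sorensen, Halvorsen, Achebe and Tanaka (Lieutenant); then Chaudhari (Engineer).
Among Horvat, Mbeki, Okafor, Sorensen, Halvorsen, Achebe and Tanaka, by date of academy graduation (later first) (reversed rule for this group): Horvat and Mbeki (1998-04-18) before Okafor (1997-10-04) before Sorensen (1997-03-07) before Halvorsen (1996-02-01) before Achebe and Tanaka (1994-02-24).
Among Horvat and Mbeki, alphabetically by surname: Horvat before Mbeki.
Among Achebe and Tanaka, alphabetically by surname: Achebe before Tanaka.
Order: Horvat, Mbeki, Okafor, Sorensen, Halvorsen, Achebe, Tanaka, Chaudhari. So position 5.

5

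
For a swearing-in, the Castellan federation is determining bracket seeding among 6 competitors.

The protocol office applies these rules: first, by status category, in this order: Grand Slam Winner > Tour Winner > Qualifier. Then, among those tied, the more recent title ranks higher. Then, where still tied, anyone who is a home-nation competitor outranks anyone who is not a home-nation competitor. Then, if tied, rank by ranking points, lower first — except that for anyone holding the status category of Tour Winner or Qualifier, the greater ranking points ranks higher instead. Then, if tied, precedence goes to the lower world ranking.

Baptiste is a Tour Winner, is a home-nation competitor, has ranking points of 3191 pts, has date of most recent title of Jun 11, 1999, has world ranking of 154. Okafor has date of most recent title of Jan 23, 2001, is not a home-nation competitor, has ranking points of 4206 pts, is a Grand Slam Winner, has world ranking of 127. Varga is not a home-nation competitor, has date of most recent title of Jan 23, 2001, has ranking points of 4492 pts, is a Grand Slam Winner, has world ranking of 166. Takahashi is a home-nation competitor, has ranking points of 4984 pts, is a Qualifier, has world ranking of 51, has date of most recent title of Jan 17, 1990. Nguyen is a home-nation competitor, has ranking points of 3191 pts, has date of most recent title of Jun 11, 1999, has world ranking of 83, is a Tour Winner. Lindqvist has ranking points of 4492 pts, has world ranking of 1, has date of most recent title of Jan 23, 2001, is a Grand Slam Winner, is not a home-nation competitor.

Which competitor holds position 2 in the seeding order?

Lindqvist

By status category: Okafor, Lindqvist and Varga (Grand Slam Winner); then Nguyen and Baptiste (Tour Winner); then Takahashi (Qualifier).
Okafor, Lindqvist and Varga all have date of most recent title Jan 23, 2001, so the next rule applies.
Okafor, Lindqvist and Varga are each not a home-nation competitor, so the next rule applies.
Among Okafor, Lindqvist and Varga, by ranking points (lower first): Okafor (4206 pts) before Lindqvist and Varga (4492 pts).
Among Lindqvist and Varga, by world ranking (lower first): Lindqvist (1) before Varga (166).
Nguyen and Baptiste both have date of most recent title Jun 11, 1999, so the next rule applies.
Nguyen and Baptiste are each a home-nation competitor, so the next rule applies.
Nguyen and Baptiste both have ranking points 3191 pts, so the next rule applies.
Among Nguyen and Baptiste, by world ranking (lower first): Nguyen (83) before Baptiste (154).
Order: Okafor, Lindqvist, Varga, Nguyen, Baptiste, Takahashi.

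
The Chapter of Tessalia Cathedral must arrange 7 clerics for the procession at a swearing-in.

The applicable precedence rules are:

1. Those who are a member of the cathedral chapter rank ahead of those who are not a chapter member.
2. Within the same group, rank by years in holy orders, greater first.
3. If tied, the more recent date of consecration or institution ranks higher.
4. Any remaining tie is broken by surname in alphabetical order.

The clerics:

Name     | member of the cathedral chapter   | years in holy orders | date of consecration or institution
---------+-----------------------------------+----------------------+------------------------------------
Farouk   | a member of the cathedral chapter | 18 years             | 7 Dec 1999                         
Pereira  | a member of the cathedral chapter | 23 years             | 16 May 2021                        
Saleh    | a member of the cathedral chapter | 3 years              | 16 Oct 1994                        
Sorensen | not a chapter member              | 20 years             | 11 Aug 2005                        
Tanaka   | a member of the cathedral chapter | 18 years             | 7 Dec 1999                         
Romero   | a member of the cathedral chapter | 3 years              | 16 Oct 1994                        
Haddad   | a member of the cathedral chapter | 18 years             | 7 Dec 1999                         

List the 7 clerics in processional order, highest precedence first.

By the first rule: Pereira, Farouk, Haddad, Tanaka, Romero and Saleh (each a member of the cathedral chapter); then Sorensen (not a chapter member).
Among Pereira, Farouk, Haddad, Tanaka, Romero and Saleh, by years in holy orders (higher first): Pereira (23 years) before Farouk, Haddad and Tanaka (18 years) before Romero and Saleh (3 years).
Farouk, Haddad and Tanaka all have date of consecration or institution 7 Dec 1999, so the next rule applies.
Among Farouk, Haddad and Tanaka, alphabetically by surname: Farouk before Haddad before Tanaka.
Romero and Saleh both have date of consecration or institution 16 Oct 1994, so the next rule applies.
Among Romero and Saleh, alphabetically by surname: Romero before Saleh.
Full order: Pereira, Farouk, Haddad, Tanaka, Romero, Saleh, Sorensen.

Pereira, Farouk, Haddad, Tanaka, Romero, Saleh, Sorensen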